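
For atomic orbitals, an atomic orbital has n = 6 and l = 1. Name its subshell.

l = 1 corresponds to the letter 'p', so the subshell is 6p.

6p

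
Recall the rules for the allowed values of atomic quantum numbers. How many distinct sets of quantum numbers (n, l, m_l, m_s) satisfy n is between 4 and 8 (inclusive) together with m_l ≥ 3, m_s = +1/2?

35

Count contributing orbitals for each principal shell:
n=4 → 1; n=5 → 3; n=6 → 6; n=7 → 10; n=8 → 15.
Orbitals: 1 + 3 + 6 + 10 + 15 = 35. With m_s fixed to +1/2 there is one state per orbital, so 35 states.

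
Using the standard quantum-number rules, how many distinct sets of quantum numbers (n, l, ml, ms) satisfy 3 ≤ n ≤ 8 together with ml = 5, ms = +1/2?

Work shell by shell — for each n, count the (l, ml) pairs that satisfy ml = 5:
n=6 → 1; n=7 → 2; n=8 → 3.
Orbitals: 1 + 2 + 3 = 6. With ms fixed to +1/2 there is one state per orbital, so 6 states.

6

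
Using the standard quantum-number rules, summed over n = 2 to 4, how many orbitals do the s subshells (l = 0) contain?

An s subshell (l = 0) exists for every n ≥ 1, so shells n = 2, 3, 4 each contribute one — 3 subshells.
Since each s subshell has 2·0+1 = 1 orbital, the total is 3 × 1 = 3.

3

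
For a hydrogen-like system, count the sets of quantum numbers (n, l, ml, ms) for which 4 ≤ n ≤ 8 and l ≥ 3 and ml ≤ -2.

100

Per-shell orbital counts meeting the constraint:
n=4 → 2; n=5 → 5; n=6 → 9; n=7 → 14; n=8 → 20.
Orbitals: 2 + 5 + 9 + 14 + 20 = 50. Including both spin states (ms = ±1/2) gives 2 × 50 = 100 states.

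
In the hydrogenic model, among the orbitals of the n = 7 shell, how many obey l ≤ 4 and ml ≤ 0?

15

Per l-value: l=0 → 1; l=1 → 2; l=2 → 3; l=3 → 4; l=4 → 5.
Total orbitals: 1 + 2 + 3 + 4 + 5 = 15.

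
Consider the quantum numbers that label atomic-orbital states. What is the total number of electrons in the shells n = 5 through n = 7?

Shell n has n² orbitals: 5²=25 + 6²=36 + 7²=49 = 110 orbitals.
Two spin states per orbital: 2 × 110 = 220 electrons.

220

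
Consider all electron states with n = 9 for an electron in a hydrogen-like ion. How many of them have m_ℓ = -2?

With n = 9 the allowed ℓ are 0, 1, …, 8.
Per ℓ-value: ℓ=2 → 1; ℓ=3 → 1; ℓ=4 → 1; ℓ=5 → 1; ℓ=6 → 1; ℓ=7 → 1; ℓ=8 → 1.
Orbitals: 1 + 1 + 1 + 1 + 1 + 1 + 1 = 7. Each orbital carries two spin states, so 7 × 2 = 14 states.

14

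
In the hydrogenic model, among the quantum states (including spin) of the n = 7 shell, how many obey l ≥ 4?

Orbitals with l ≥ 4, by l: l=4 → 9; l=5 → 11; l=6 → 13.
Orbitals: 9 + 11 + 13 = 33. Each orbital carries two spin states, so 33 × 2 = 66 states.

66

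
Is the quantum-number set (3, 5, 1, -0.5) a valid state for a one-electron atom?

No

The orbital quantum number must satisfy 0 ≤ l ≤ n−1. With n = 3 the allowed l values are 0, 1, 2, so l = 5 is out of range.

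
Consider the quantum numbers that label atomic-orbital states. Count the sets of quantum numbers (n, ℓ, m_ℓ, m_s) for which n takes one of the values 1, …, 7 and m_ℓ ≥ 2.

70

Go shell by shell, enumerating (ℓ, m_ℓ) with m_ℓ ≥ 2:
n=3 → 1; n=4 → 3; n=5 → 6; n=6 → 10; n=7 → 15.
Orbitals: 1 + 3 + 6 + 10 + 15 = 35. Including both spin states (m_s = ±1/2) gives 2 × 35 = 70 states.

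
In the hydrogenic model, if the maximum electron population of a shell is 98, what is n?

2n² = 98 ⇒ n² = 49 ⇒ n = 7.

n = 7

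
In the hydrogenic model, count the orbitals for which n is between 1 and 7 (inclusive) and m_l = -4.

6

Go shell by shell, enumerating (l, m_l) with m_l = -4:
n=5 → 1; n=6 → 2; n=7 → 3.
Total orbitals: 1 + 2 + 3 = 6.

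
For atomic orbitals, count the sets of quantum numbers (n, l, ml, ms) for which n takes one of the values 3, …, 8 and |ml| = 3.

Work shell by shell — for each n, count the (l, ml) pairs that satisfy |ml| = 3:
n=4 → 2; n=5 → 4; n=6 → 6; n=7 → 8; n=8 → 10.
Orbitals: 2 + 4 + 6 + 8 + 10 = 30. Including both spin states (ms = ±1/2) gives 2 × 30 = 60 states.

60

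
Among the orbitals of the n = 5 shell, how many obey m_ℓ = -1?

4

Go through ℓ = 0, …, 4 (the values permitted for n = 5).
Per ℓ-value: ℓ=1 → 1; ℓ=2 → 1; ℓ=3 → 1; ℓ=4 → 1.
Total orbitals: 1 + 1 + 1 + 1 = 4.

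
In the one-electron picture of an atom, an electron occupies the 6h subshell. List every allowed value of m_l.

-5, -4, -3, -2, -1, 0, 1, 2, 3, 4, 5

The 6h subshell has l = 5, and m_l takes every integer from −l to +l. With l = 5 that gives the 11 values -5, -4, -3, -2, -1, 0, 1, 2, 3, 4, 5.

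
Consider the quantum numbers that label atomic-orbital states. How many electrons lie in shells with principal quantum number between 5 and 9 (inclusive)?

510

Shell n has n² orbitals: 5²=25 + 6²=36 + 7²=49 + 8²=64 + 9²=81 = 255 orbitals.
Two spin states per orbital: 2 × 255 = 510 electrons.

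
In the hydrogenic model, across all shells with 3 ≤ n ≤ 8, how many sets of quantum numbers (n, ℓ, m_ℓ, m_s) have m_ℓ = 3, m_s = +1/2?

Per-shell orbital counts meeting the constraint:
n=4 → 1; n=5 → 2; n=6 → 3; n=7 → 4; n=8 → 5.
Orbitals: 1 + 2 + 3 + 4 + 5 = 15. With m_s fixed to +1/2 there is one state per orbital, so 15 states.

15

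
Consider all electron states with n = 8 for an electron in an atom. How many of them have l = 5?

22

With n = 8 the allowed l are 0, 1, …, 7.
Contributions: l=5 → 11.
Orbitals: 11. Each orbital carries two spin states, so 11 × 2 = 22 states.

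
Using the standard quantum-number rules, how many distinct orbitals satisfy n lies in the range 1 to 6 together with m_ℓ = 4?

3

Work shell by shell — for each n, count the (ℓ, m_ℓ) pairs that satisfy m_ℓ = 4:
n=5 → 1; n=6 → 2.
Total orbitals: 1 + 2 = 3.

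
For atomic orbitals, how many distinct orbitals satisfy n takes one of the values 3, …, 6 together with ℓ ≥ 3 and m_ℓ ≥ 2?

16

Go shell by shell, enumerating (ℓ, m_ℓ) with ℓ ≥ 3 and m_ℓ ≥ 2:
n=4 → 2; n=5 → 5; n=6 → 9.
Total orbitals: 2 + 5 + 9 = 16.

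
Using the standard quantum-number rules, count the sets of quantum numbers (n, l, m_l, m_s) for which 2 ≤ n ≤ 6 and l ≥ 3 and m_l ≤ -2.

32

Treat each shell separately and count matching orbitals:
n=4 → 2; n=5 → 5; n=6 → 9.
Orbitals: 2 + 5 + 9 = 16. Including both spin states (m_s = ±1/2) gives 2 × 16 = 32 states.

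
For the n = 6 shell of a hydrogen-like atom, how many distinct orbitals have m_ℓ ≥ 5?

1

With n = 6 the allowed ℓ are 0, 1, …, 5.
Contributions: ℓ=5 → 1.
Total orbitals: 1.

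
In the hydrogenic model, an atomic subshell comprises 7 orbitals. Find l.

l = 3

2l+1 = 7 gives l = 3.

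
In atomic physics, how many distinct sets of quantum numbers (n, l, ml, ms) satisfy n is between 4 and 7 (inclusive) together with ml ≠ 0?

208

For each n in the range, tally the orbitals obeying ml ≠ 0:
n=4 → 12; n=5 → 20; n=6 → 30; n=7 → 42.
Orbitals: 12 + 20 + 30 + 42 = 104. Including both spin states (ms = ±1/2) gives 2 × 104 = 208 states.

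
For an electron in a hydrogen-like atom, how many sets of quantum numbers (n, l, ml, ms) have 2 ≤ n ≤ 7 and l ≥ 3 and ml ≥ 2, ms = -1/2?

Go shell by shell, enumerating (l, ml) with l ≥ 3 and ml ≥ 2:
n=4 → 2; n=5 → 5; n=6 → 9; n=7 → 14.
Orbitals: 2 + 5 + 9 + 14 = 30. With ms fixed to -1/2 there is one state per orbital, so 30 states.

30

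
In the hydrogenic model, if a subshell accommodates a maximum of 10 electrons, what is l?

l = 2 (d)

2(2l+1) = 10 ⇒ 2l+1 = 5 ⇒ l = 2.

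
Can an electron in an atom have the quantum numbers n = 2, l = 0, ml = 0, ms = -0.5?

n = 2 is a positive integer. l = 0 satisfies 0 ≤ l ≤ n−1 = 1. ml = 0 lies in the range −l … +l (here 0). ms = -1/2 is one of ±1/2.
All four constraints are satisfied.

Allowed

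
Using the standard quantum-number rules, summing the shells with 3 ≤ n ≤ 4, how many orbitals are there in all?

25

Shell n has n² orbitals: 3²=9 + 4²=16 = 25 orbitals.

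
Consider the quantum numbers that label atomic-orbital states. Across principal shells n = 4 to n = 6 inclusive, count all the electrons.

Shell n has n² orbitals: 4²=16 + 5²=25 + 6²=36 = 77 orbitals.
Two spin states per orbital: 2 × 77 = 154 electrons.

154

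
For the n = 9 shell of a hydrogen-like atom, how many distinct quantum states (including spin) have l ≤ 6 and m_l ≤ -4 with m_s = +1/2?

With n = 9 the allowed l are 0, 1, …, 8.
Contributions: l=4 → 1; l=5 → 2; l=6 → 3.
Orbitals: 1 + 2 + 3 = 6. With m_s fixed to a single value there is one state per orbital, giving 6 states.

6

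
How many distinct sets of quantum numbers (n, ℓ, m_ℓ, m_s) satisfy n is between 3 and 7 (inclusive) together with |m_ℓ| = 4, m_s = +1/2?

12

Treat each shell separately and count matching orbitals:
n=5 → 2; n=6 → 4; n=7 → 6.
Orbitals: 2 + 4 + 6 = 12. With m_s fixed to +1/2 there is one state per orbital, so 12 states.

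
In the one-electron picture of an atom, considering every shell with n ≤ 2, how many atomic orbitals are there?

5

Total orbitals = 1² + 2² = 5.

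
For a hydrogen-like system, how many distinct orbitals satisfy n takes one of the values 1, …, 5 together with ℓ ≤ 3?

46

Work shell by shell — for each n, count the (ℓ, m_ℓ) pairs that satisfy ℓ ≤ 3:
n=1 → 1; n=2 → 4; n=3 → 9; n=4 → 16; n=5 → 16.
Total orbitals: 1 + 4 + 9 + 16 + 16 = 46.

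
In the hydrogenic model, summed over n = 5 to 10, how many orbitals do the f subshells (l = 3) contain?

42

An f subshell (l = 3) exists for every n ≥ 4, so shells n = 5, 6, 7, 8, 9, 10 each contribute one — 6 subshells.
Since each f subshell has 2·3+1 = 7 orbitals, the total is 6 × 7 = 42.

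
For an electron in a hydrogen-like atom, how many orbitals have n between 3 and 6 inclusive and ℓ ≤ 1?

16

Work shell by shell — for each n, count the (ℓ, m_ℓ) pairs that satisfy ℓ ≤ 1:
n=3 → 4; n=4 → 4; n=5 → 4; n=6 → 4.
Total orbitals: 4 + 4 + 4 + 4 = 16.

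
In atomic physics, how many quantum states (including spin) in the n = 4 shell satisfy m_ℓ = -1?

6

Go through ℓ = 0, …, 3 (the values permitted for n = 4).
Per ℓ-value: ℓ=1 → 1; ℓ=2 → 1; ℓ=3 → 1.
Orbitals: 1 + 1 + 1 = 3. Each orbital carries two spin states, so 3 × 2 = 6 states.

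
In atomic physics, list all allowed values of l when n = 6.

0, 1, 2, 3, 4, 5

l is an integer with 0 ≤ l ≤ n−1, so for n = 6: l = 0, 1, 2, 3, 4, 5.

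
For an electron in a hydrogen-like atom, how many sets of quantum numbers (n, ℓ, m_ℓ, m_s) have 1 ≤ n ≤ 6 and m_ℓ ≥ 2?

Count contributing orbitals for each principal shell:
n=3 → 1; n=4 → 3; n=5 → 6; n=6 → 10.
Orbitals: 1 + 3 + 6 + 10 = 20. Including both spin states (m_s = ±1/2) gives 2 × 20 = 40 states.

40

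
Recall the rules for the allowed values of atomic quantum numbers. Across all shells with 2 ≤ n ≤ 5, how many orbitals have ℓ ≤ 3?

45

For each n in the range, tally the orbitals obeying ℓ ≤ 3:
n=2 → 4; n=3 → 9; n=4 → 16; n=5 → 16.
Total orbitals: 4 + 9 + 16 + 16 = 45.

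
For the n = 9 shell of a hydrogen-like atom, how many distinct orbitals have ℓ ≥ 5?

Orbitals with ℓ ≥ 5, by ℓ: ℓ=5 → 11; ℓ=6 → 13; ℓ=7 → 15; ℓ=8 → 17.
Total orbitals: 11 + 13 + 15 + 17 = 56.

56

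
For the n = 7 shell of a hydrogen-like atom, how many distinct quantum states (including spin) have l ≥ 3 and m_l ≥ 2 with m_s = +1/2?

Go through l = 0, …, 6 (the values permitted for n = 7).
The (l, m_l) pairs meeting l ≥ 3 and m_l ≥ 2 give: l=3 → 2; l=4 → 3; l=5 → 4; l=6 → 5.
Orbitals: 2 + 3 + 4 + 5 = 14. With m_s fixed to a single value there is one state per orbital, giving 14 states.

14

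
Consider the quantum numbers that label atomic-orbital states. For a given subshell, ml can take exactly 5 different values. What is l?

l = 2

ml ranges over 2l+1 integers, so 2l+1 = 5 ⇒ l = 2.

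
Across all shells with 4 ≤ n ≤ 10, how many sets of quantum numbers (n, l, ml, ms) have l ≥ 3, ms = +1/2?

Count contributing orbitals for each principal shell:
n=4 → 7; n=5 → 16; n=6 → 27; n=7 → 40; n=8 → 55; n=9 → 72; n=10 → 91.
Orbitals: 7 + 16 + 27 + 40 + 55 + 72 + 91 = 308. With ms fixed to +1/2 there is one state per orbital, so 308 states.

308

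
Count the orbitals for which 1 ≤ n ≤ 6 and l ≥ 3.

For each n in the range, tally the orbitals obeying l ≥ 3:
n=4 → 7; n=5 → 16; n=6 → 27.
Total orbitals: 7 + 16 + 27 = 50.

50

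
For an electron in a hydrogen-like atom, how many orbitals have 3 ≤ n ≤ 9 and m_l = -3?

21

Count contributing orbitals for each principal shell:
n=4 → 1; n=5 → 2; n=6 → 3; n=7 → 4; n=8 → 5; n=9 → 6.
Total orbitals: 1 + 2 + 3 + 4 + 5 + 6 = 21.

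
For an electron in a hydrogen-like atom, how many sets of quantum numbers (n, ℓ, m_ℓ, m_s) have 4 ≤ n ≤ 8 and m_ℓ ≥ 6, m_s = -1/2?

Count contributing orbitals for each principal shell:
n=7 → 1; n=8 → 3.
Orbitals: 1 + 3 = 4. With m_s fixed to -1/2 there is one state per orbital, so 4 states.

4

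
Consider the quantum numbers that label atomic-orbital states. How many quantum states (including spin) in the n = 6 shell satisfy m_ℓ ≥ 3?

For n = 6, ℓ ranges over 0 … 5.
Per ℓ-value: ℓ=3 → 1; ℓ=4 → 2; ℓ=5 → 3.
Orbitals: 1 + 2 + 3 = 6. Each orbital carries two spin states, so 6 × 2 = 12 states.

12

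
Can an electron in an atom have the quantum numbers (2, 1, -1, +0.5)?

Valid

n = 2 is a positive integer. ℓ = 1 satisfies 0 ≤ ℓ ≤ n−1 = 1. m_ℓ = -1 lies in the range −ℓ … +ℓ (here −1 … 1). m_s = +1/2 is one of ±1/2.
All four constraints are satisfied.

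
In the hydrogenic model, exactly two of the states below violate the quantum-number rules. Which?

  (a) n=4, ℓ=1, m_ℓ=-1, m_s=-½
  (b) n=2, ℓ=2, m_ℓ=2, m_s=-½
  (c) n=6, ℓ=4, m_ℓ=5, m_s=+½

(b) has ℓ = 2 ≥ n = 2, violating 0 ≤ ℓ ≤ n−1.
(c) has |m_ℓ| = 5 > ℓ = 4, violating −ℓ ≤ m_ℓ ≤ ℓ.
The remaining set (a) satisfies all four rules.

(b) and (c)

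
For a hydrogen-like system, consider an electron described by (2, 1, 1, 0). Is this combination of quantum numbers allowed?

Not allowed

The spin quantum number for an electron can only be m_s = +1/2 or −1/2; m_s = 0 is not one of those.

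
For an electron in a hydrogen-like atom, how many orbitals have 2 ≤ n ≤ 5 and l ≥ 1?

50

Work shell by shell — for each n, count the (l, ml) pairs that satisfy l ≥ 1:
n=2 → 3; n=3 → 8; n=4 → 15; n=5 → 24.
Total orbitals: 3 + 8 + 15 + 24 = 50.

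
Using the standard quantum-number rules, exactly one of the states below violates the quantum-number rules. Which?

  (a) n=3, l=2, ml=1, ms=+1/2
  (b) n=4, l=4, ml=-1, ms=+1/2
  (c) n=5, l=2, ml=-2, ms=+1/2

(b) has l = 4 ≥ n = 4, violating 0 ≤ l ≤ n−1.
The remaining sets (a), (c) satisfy all four rules.

(b)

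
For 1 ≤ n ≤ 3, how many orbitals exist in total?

Total orbitals = 1² + 2² + 3² = 14.

14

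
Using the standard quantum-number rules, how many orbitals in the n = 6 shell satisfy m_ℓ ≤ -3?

6

With n = 6 the allowed ℓ are 0, 1, …, 5.
Contributions: ℓ=3 → 1; ℓ=4 → 2; ℓ=5 → 3.
Total orbitals: 1 + 2 + 3 = 6.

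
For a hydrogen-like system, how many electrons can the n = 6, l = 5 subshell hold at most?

22

A subshell with l = 5 has 2l+1 = 11 orbitals, each holding 2 electrons (spin ±1/2), so 11 × 2 = 22.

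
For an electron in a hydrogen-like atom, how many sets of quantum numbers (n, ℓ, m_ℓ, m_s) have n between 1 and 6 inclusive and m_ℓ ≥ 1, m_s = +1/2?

35

Work shell by shell — for each n, count the (ℓ, m_ℓ) pairs that satisfy m_ℓ ≥ 1:
n=2 → 1; n=3 → 3; n=4 → 6; n=5 → 10; n=6 → 15.
Orbitals: 1 + 3 + 6 + 10 + 15 = 35. With m_s fixed to +1/2 there is one state per orbital, so 35 states.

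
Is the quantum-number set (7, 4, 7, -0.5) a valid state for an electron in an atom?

No

The magnetic quantum number must satisfy −l ≤ ml ≤ l. With l = 4, ml can only be -4, -3, -2, -1, 0, 1, 2, 3, 4, so ml = 7 is forbidden.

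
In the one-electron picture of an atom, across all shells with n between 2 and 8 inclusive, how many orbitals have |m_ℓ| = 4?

Go shell by shell, enumerating (ℓ, m_ℓ) with |m_ℓ| = 4:
n=5 → 2; n=6 → 4; n=7 → 6; n=8 → 8.
Total orbitals: 2 + 4 + 6 + 8 = 20.

20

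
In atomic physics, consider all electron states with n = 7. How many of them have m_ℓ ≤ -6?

2

For n = 7, ℓ ranges over 0 … 6.
Per ℓ-value: ℓ=6 → 1.
Orbitals: 1. Each orbital carries two spin states, so 1 × 2 = 2 states.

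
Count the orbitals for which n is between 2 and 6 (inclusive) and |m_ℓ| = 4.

Per-shell orbital counts meeting the constraint:
n=5 → 2; n=6 → 4.
Total orbitals: 2 + 4 = 6.

6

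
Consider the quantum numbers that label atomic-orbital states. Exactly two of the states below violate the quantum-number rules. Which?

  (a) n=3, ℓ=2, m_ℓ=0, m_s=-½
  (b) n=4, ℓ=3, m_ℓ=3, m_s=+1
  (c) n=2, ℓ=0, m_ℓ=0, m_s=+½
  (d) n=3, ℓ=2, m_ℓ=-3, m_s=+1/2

(b) has m_s = +1, but an electron's spin must be ±1/2.
(d) has |m_ℓ| = 3 > ℓ = 2, violating −ℓ ≤ m_ℓ ≤ ℓ.
The remaining sets (a), (c) satisfy all four rules.

(b) and (d)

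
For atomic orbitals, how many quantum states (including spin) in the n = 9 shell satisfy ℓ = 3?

For n = 9, ℓ ranges over 0 … 8.
Contributions: ℓ=3 → 7.
Orbitals: 7. Each orbital carries two spin states, so 7 × 2 = 14 states.

14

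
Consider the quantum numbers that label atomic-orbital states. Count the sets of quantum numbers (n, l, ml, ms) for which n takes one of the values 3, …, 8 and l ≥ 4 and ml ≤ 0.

120

Count contributing orbitals for each principal shell:
n=5 → 5; n=6 → 11; n=7 → 18; n=8 → 26.
Orbitals: 5 + 11 + 18 + 26 = 60. Including both spin states (ms = ±1/2) gives 2 × 60 = 120 states.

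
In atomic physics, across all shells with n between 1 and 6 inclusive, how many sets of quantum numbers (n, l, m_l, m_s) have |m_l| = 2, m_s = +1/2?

Go shell by shell, enumerating (l, m_l) with |m_l| = 2:
n=3 → 2; n=4 → 4; n=5 → 6; n=6 → 8.
Orbitals: 2 + 4 + 6 + 8 = 20. With m_s fixed to +1/2 there is one state per orbital, so 20 states.

20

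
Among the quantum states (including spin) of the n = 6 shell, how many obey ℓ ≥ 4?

With n = 6 the allowed ℓ are 0, 1, …, 5.
Contributions: ℓ=4 → 9; ℓ=5 → 11.
Orbitals: 9 + 11 = 20. Each orbital carries two spin states, so 20 × 2 = 40 states.

40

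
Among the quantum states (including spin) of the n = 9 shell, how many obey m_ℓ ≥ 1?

72

For n = 9, ℓ ranges over 0 … 8.
Orbitals with m_ℓ ≥ 1, by ℓ: ℓ=1 → 1; ℓ=2 → 2; ℓ=3 → 3; ℓ=4 → 4; ℓ=5 → 5; ℓ=6 → 6; ℓ=7 → 7; ℓ=8 → 8.
Orbitals: 1 + 2 + 3 + 4 + 5 + 6 + 7 + 8 = 36. Each orbital carries two spin states, so 36 × 2 = 72 states.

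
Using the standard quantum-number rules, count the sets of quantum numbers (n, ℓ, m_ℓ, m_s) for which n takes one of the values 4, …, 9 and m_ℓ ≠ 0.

For each n in the range, tally the orbitals obeying m_ℓ ≠ 0:
n=4 → 12; n=5 → 20; n=6 → 30; n=7 → 42; n=8 → 56; n=9 → 72.
Orbitals: 12 + 20 + 30 + 42 + 56 + 72 = 232. Including both spin states (m_s = ±1/2) gives 2 × 232 = 464 states.

464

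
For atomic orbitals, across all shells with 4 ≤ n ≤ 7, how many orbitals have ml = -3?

Treat each shell separately and count matching orbitals:
n=4 → 1; n=5 → 2; n=6 → 3; n=7 → 4.
Total orbitals: 1 + 2 + 3 + 4 = 10.

10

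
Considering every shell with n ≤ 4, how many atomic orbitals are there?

Total orbitals = 1² + 2² + 3² + 4² = 30.

30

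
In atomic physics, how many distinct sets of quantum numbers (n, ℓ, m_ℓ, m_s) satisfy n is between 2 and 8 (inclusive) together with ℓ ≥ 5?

148

Count contributing orbitals for each principal shell:
n=6 → 11; n=7 → 24; n=8 → 39.
Orbitals: 11 + 24 + 39 = 74. Including both spin states (m_s = ±1/2) gives 2 × 74 = 148 states.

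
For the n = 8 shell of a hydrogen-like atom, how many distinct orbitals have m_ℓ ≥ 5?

6

Go through ℓ = 0, …, 7 (the values permitted for n = 8).
Orbitals with m_ℓ ≥ 5, by ℓ: ℓ=5 → 1; ℓ=6 → 2; ℓ=7 → 3.
Total orbitals: 1 + 2 + 3 = 6.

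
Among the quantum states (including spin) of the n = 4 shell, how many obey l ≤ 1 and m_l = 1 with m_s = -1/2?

With n = 4 the allowed l are 0, 1, …, 3.
Contributions: l=1 → 1.
Orbitals: 1. With m_s fixed to a single value there is one state per orbital, giving 1 state.

1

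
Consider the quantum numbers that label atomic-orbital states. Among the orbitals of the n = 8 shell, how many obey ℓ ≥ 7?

For n = 8, ℓ ranges over 0 … 7.
Per ℓ-value: ℓ=7 → 15.
Total orbitals: 15.

15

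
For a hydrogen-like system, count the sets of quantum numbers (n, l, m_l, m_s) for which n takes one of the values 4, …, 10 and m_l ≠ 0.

644

Go shell by shell, enumerating (l, m_l) with m_l ≠ 0:
n=4 → 12; n=5 → 20; n=6 → 30; n=7 → 42; n=8 → 56; n=9 → 72; n=10 → 90.
Orbitals: 12 + 20 + 30 + 42 + 56 + 72 + 90 = 322. Including both spin states (m_s = ±1/2) gives 2 × 322 = 644 states.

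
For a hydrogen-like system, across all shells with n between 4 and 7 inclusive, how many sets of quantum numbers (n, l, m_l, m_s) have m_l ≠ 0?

For each n in the range, tally the orbitals obeying m_l ≠ 0:
n=4 → 12; n=5 → 20; n=6 → 30; n=7 → 42.
Orbitals: 12 + 20 + 30 + 42 = 104. Including both spin states (m_s = ±1/2) gives 2 × 104 = 208 states.

208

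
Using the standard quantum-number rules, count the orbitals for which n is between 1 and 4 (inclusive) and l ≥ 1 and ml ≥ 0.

For each n in the range, tally the orbitals obeying l ≥ 1 and ml ≥ 0:
n=2 → 2; n=3 → 5; n=4 → 9.
Total orbitals: 2 + 5 + 9 = 16.

16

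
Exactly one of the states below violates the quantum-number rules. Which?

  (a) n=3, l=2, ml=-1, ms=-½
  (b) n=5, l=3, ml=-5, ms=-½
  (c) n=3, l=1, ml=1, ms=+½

(b) has |ml| = 5 > l = 3, violating −l ≤ ml ≤ l.
The remaining sets (a), (c) satisfy all four rules.

(b)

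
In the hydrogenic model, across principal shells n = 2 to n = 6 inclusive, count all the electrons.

Shell n has n² orbitals: 2²=4 + 3²=9 + 4²=16 + 5²=25 + 6²=36 = 90 orbitals.
Two spin states per orbital: 2 × 90 = 180 electrons.

180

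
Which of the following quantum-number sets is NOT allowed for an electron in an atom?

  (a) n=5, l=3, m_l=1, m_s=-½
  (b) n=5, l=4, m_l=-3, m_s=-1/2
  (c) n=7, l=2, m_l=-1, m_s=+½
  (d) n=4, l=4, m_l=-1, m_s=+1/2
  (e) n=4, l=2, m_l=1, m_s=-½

(d)

(d) has l = 4 ≥ n = 4, violating 0 ≤ l ≤ n−1.
The remaining sets (a), (b), (c), (e) satisfy all four rules.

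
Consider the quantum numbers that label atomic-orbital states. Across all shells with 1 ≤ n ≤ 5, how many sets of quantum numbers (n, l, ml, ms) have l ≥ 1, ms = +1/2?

For each n in the range, tally the orbitals obeying l ≥ 1:
n=2 → 3; n=3 → 8; n=4 → 15; n=5 → 24.
Orbitals: 3 + 8 + 15 + 24 = 50. With ms fixed to +1/2 there is one state per orbital, so 50 states.

50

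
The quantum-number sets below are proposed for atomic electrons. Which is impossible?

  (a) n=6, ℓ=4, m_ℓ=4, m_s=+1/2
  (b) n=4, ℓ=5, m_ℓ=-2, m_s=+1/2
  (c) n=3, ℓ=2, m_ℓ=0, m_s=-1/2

(b) has ℓ = 5 ≥ n = 4, violating 0 ≤ ℓ ≤ n−1.
The remaining sets (a), (c) satisfy all four rules.

(b)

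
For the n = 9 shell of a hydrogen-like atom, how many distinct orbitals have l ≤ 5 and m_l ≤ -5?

Go through l = 0, …, 8 (the values permitted for n = 9).
Orbitals with l ≤ 5 and m_l ≤ -5, by l: l=5 → 1.
Total orbitals: 1.

1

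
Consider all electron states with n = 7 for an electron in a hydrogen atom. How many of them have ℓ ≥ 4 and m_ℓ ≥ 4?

The n = 7 shell has ℓ = 0 through 6; check each.
Per ℓ-value: ℓ=4 → 1; ℓ=5 → 2; ℓ=6 → 3.
Orbitals: 1 + 2 + 3 = 6. Each orbital carries two spin states, so 6 × 2 = 12 states.

12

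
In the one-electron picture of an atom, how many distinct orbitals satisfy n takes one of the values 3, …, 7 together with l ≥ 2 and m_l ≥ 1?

Go shell by shell, enumerating (l, m_l) with l ≥ 2 and m_l ≥ 1:
n=3 → 2; n=4 → 5; n=5 → 9; n=6 → 14; n=7 → 20.
Total orbitals: 2 + 5 + 9 + 14 + 20 = 50.

50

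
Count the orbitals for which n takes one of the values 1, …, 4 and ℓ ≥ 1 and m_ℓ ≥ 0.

16

Go shell by shell, enumerating (ℓ, m_ℓ) with ℓ ≥ 1 and m_ℓ ≥ 0:
n=2 → 2; n=3 → 5; n=4 → 9.
Total orbitals: 2 + 5 + 9 = 16.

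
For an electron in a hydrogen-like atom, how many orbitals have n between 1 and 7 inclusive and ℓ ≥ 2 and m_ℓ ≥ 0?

65

Go shell by shell, enumerating (ℓ, m_ℓ) with ℓ ≥ 2 and m_ℓ ≥ 0:
n=3 → 3; n=4 → 7; n=5 → 12; n=6 → 18; n=7 → 25.
Total orbitals: 3 + 7 + 12 + 18 + 25 = 65.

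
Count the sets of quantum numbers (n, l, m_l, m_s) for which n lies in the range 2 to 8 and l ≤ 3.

Work shell by shell — for each n, count the (l, m_l) pairs that satisfy l ≤ 3:
n=2 → 4; n=3 → 9; n=4 → 16; n=5 → 16; n=6 → 16; n=7 → 16; n=8 → 16.
Orbitals: 4 + 9 + 16 + 16 + 16 + 16 + 16 = 93. Including both spin states (m_s = ±1/2) gives 2 × 93 = 186 states.

186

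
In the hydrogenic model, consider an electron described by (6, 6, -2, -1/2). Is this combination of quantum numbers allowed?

Not allowed

The orbital quantum number must satisfy 0 ≤ ℓ ≤ n−1. With n = 6 the allowed ℓ values are 0, 1, 2, 3, 4, 5, so ℓ = 6 is out of range.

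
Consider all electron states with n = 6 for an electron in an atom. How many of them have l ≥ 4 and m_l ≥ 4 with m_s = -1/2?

3

Go through l = 0, …, 5 (the values permitted for n = 6).
Orbitals with l ≥ 4 and m_l ≥ 4, by l: l=4 → 1; l=5 → 2.
Orbitals: 1 + 2 = 3. With m_s fixed to a single value there is one state per orbital, giving 3 states.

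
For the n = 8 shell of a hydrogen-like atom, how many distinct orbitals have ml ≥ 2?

Per l-value: l=2 → 1; l=3 → 2; l=4 → 3; l=5 → 4; l=6 → 5; l=7 → 6.
Total orbitals: 1 + 2 + 3 + 4 + 5 + 6 = 21.

21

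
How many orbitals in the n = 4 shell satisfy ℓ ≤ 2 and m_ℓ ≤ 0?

Go through ℓ = 0, …, 3 (the values permitted for n = 4).
Orbitals with ℓ ≤ 2 and m_ℓ ≤ 0, by ℓ: ℓ=0 → 1; ℓ=1 → 2; ℓ=2 → 3.
Total orbitals: 1 + 2 + 3 = 6.

6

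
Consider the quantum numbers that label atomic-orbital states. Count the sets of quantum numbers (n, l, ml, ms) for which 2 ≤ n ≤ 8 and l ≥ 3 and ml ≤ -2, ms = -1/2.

For each n in the range, tally the orbitals obeying l ≥ 3 and ml ≤ -2:
n=4 → 2; n=5 → 5; n=6 → 9; n=7 → 14; n=8 → 20.
Orbitals: 2 + 5 + 9 + 14 + 20 = 50. With ms fixed to -1/2 there is one state per orbital, so 50 states.

50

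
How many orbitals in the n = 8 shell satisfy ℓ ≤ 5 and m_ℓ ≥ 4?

The n = 8 shell has ℓ = 0 through 7; check each.
Per ℓ-value: ℓ=4 → 1; ℓ=5 → 2.
Total orbitals: 1 + 2 = 3.

3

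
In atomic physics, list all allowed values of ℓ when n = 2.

ℓ is an integer with 0 ≤ ℓ ≤ n−1, so for n = 2: ℓ = 0, 1.

0, 1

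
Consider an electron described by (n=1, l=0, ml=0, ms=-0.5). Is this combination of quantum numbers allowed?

Valid

n = 1 is a positive integer. l = 0 satisfies 0 ≤ l ≤ n−1 = 0. ml = 0 lies in the range −l … +l (here 0). ms = -1/2 is one of ±1/2.
All four constraints are satisfied.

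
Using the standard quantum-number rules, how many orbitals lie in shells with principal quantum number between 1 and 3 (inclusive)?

14

Shell n has n² orbitals: 1²=1 + 2²=4 + 3²=9 = 14 orbitals.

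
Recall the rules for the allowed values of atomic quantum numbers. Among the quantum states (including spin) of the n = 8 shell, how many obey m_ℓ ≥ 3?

30

The n = 8 shell has ℓ = 0 through 7; check each.
Orbitals with m_ℓ ≥ 3, by ℓ: ℓ=3 → 1; ℓ=4 → 2; ℓ=5 → 3; ℓ=6 → 4; ℓ=7 → 5.
Orbitals: 1 + 2 + 3 + 4 + 5 = 15. Each orbital carries two spin states, so 15 × 2 = 30 states.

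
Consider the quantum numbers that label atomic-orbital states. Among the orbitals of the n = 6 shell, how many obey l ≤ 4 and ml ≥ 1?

For n = 6, l ranges over 0 … 5.
Per l-value: l=1 → 1; l=2 → 2; l=3 → 3; l=4 → 4.
Total orbitals: 1 + 2 + 3 + 4 = 10.

10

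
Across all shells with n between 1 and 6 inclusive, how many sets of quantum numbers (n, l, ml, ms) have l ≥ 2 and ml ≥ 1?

60

Per-shell orbital counts meeting the constraint:
n=3 → 2; n=4 → 5; n=5 → 9; n=6 → 14.
Orbitals: 2 + 5 + 9 + 14 = 30. Including both spin states (ms = ±1/2) gives 2 × 30 = 60 states.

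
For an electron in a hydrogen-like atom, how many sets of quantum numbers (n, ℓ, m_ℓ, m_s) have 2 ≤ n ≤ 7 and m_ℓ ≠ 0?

Work shell by shell — for each n, count the (ℓ, m_ℓ) pairs that satisfy m_ℓ ≠ 0:
n=2 → 2; n=3 → 6; n=4 → 12; n=5 → 20; n=6 → 30; n=7 → 42.
Orbitals: 2 + 6 + 12 + 20 + 30 + 42 = 112. Including both spin states (m_s = ±1/2) gives 2 × 112 = 224 states.

224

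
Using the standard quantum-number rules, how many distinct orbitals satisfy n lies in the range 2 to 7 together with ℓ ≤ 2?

49

Work shell by shell — for each n, count the (ℓ, m_ℓ) pairs that satisfy ℓ ≤ 2:
n=2 → 4; n=3 → 9; n=4 → 9; n=5 → 9; n=6 → 9; n=7 → 9.
Total orbitals: 4 + 9 + 9 + 9 + 9 + 9 = 49.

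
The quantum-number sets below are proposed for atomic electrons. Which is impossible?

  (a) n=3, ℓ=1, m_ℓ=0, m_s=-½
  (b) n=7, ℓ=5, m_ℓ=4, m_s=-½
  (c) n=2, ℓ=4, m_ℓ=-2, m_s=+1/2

(c) has ℓ = 4 ≥ n = 2, violating 0 ≤ ℓ ≤ n−1.
The remaining sets (a), (b) satisfy all four rules.

(c)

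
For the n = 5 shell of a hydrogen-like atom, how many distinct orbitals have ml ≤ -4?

1

Contributions: l=4 → 1.
Total orbitals: 1.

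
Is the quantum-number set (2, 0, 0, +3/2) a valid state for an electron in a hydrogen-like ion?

Invalid

The spin quantum number for an electron can only be ms = +1/2 or −1/2; ms = +3/2 is not one of those.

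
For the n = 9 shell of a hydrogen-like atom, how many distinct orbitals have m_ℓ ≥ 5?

10

The n = 9 shell has ℓ = 0 through 8; check each.
Contributions: ℓ=5 → 1; ℓ=6 → 2; ℓ=7 → 3; ℓ=8 → 4.
Total orbitals: 1 + 2 + 3 + 4 = 10.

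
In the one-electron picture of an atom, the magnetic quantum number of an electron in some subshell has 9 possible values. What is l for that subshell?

l = 4

m_l ranges over 2l+1 integers, so 2l+1 = 9 ⇒ l = 4.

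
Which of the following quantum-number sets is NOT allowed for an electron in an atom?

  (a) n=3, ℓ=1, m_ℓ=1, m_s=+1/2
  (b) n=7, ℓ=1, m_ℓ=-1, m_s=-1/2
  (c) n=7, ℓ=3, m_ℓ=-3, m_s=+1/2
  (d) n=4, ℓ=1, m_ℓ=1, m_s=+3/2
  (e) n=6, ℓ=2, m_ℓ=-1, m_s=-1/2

(d)

(d) has m_s = +3/2, but an electron's spin must be ±1/2.
The remaining sets (a), (b), (c), (e) satisfy all four rules.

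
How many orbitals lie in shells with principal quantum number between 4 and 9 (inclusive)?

271

Shell n has n² orbitals: 4²=16 + 5²=25 + 6²=36 + 7²=49 + 8²=64 + 9²=81 = 271 orbitals.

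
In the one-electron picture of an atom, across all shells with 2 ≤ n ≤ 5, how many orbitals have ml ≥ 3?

Go shell by shell, enumerating (l, ml) with ml ≥ 3:
n=4 → 1; n=5 → 3.
Total orbitals: 1 + 3 = 4.

4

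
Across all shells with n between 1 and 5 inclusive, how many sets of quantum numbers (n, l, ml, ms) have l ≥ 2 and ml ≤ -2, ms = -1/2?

Count contributing orbitals for each principal shell:
n=3 → 1; n=4 → 3; n=5 → 6.
Orbitals: 1 + 3 + 6 = 10. With ms fixed to -1/2 there is one state per orbital, so 10 states.

10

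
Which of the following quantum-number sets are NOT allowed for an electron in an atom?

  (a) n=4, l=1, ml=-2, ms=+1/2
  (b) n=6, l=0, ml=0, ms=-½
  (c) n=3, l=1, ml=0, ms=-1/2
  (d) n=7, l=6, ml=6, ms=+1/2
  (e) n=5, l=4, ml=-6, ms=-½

(a) and (e)

(a) has |ml| = 2 > l = 1, violating −l ≤ ml ≤ l.
(e) has |ml| = 6 > l = 4, violating −l ≤ ml ≤ l.
The remaining sets (b), (c), (d) satisfy all four rules.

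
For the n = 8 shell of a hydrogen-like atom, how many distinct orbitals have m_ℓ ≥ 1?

28

The (ℓ, m_ℓ) pairs meeting m_ℓ ≥ 1 give: ℓ=1 → 1; ℓ=2 → 2; ℓ=3 → 3; ℓ=4 → 4; ℓ=5 → 5; ℓ=6 → 6; ℓ=7 → 7.
Total orbitals: 1 + 2 + 3 + 4 + 5 + 6 + 7 = 28.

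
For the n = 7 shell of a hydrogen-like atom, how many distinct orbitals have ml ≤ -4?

6

For n = 7, l ranges over 0 … 6.
Contributions: l=4 → 1; l=5 → 2; l=6 → 3.
Total orbitals: 1 + 2 + 3 = 6.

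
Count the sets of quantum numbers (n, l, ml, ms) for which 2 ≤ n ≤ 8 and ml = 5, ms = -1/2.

6

Go shell by shell, enumerating (l, ml) with ml = 5:
n=6 → 1; n=7 → 2; n=8 → 3.
Orbitals: 1 + 2 + 3 = 6. With ms fixed to -1/2 there is one state per orbital, so 6 states.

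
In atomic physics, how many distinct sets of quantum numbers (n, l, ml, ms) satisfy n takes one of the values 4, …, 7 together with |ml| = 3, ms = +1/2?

20

Treat each shell separately and count matching orbitals:
n=4 → 2; n=5 → 4; n=6 → 6; n=7 → 8.
Orbitals: 2 + 4 + 6 + 8 = 20. With ms fixed to +1/2 there is one state per orbital, so 20 states.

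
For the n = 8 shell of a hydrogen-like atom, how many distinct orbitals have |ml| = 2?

Go through l = 0, …, 7 (the values permitted for n = 8).
Contributions: l=2 → 2; l=3 → 2; l=4 → 2; l=5 → 2; l=6 → 2; l=7 → 2.
Total orbitals: 2 + 2 + 2 + 2 + 2 + 2 = 12.

12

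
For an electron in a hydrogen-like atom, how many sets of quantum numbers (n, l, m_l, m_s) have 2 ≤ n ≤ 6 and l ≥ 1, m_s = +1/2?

85

For each n in the range, tally the orbitals obeying l ≥ 1:
n=2 → 3; n=3 → 8; n=4 → 15; n=5 → 24; n=6 → 35.
Orbitals: 3 + 8 + 15 + 24 + 35 = 85. With m_s fixed to +1/2 there is one state per orbital, so 85 states.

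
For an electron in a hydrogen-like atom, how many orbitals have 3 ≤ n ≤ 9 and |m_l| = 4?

Per-shell orbital counts meeting the constraint:
n=5 → 2; n=6 → 4; n=7 → 6; n=8 → 8; n=9 → 10.
Total orbitals: 2 + 4 + 6 + 8 + 10 = 30.

30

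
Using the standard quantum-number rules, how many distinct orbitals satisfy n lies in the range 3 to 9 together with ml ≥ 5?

Go shell by shell, enumerating (l, ml) with ml ≥ 5:
n=6 → 1; n=7 → 3; n=8 → 6; n=9 → 10.
Total orbitals: 1 + 3 + 6 + 10 = 20.

20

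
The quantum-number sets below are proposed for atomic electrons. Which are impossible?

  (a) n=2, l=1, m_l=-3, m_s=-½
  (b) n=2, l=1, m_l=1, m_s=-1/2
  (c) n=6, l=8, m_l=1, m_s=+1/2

(a) and (c)

(a) has |m_l| = 3 > l = 1, violating −l ≤ m_l ≤ l.
(c) has l = 8 ≥ n = 6, violating 0 ≤ l ≤ n−1.
The remaining set (b) satisfies all four rules.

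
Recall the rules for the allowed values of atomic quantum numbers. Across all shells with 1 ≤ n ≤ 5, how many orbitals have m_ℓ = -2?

6

Treat each shell separately and count matching orbitals:
n=3 → 1; n=4 → 2; n=5 → 3.
Total orbitals: 1 + 2 + 3 = 6.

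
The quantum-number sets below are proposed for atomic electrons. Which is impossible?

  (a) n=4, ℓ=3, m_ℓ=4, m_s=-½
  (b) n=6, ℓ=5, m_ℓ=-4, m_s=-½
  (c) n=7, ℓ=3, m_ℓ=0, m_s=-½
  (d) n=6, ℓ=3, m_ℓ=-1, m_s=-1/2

(a)

(a) has |m_ℓ| = 4 > ℓ = 3, violating −ℓ ≤ m_ℓ ≤ ℓ.
The remaining sets (b), (c), (d) satisfy all four rules.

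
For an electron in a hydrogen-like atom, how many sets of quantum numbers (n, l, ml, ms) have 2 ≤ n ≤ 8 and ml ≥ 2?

112

Count contributing orbitals for each principal shell:
n=3 → 1; n=4 → 3; n=5 → 6; n=6 → 10; n=7 → 15; n=8 → 21.
Orbitals: 1 + 3 + 6 + 10 + 15 + 21 = 56. Including both spin states (ms = ±1/2) gives 2 × 56 = 112 states.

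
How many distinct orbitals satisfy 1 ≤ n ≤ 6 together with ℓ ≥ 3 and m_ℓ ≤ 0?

Treat each shell separately and count matching orbitals:
n=4 → 4; n=5 → 9; n=6 → 15.
Total orbitals: 4 + 9 + 15 = 28.

28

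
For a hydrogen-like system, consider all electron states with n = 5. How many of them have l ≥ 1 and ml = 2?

6

The n = 5 shell has l = 0 through 4; check each.
Orbitals with l ≥ 1 and ml = 2, by l: l=2 → 1; l=3 → 1; l=4 → 1.
Orbitals: 1 + 1 + 1 = 3. Each orbital carries two spin states, so 3 × 2 = 6 states.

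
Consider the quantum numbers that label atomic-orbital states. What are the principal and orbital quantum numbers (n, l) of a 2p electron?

n = 2, l = 1

The leading integer gives n = 2; the letter 'p' means l = 1.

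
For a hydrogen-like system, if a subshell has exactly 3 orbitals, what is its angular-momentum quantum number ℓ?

2ℓ+1 = 3 gives ℓ = 1.

ℓ = 1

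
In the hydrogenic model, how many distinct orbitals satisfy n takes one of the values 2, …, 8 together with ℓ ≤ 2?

58

Treat each shell separately and count matching orbitals:
n=2 → 4; n=3 → 9; n=4 → 9; n=5 → 9; n=6 → 9; n=7 → 9; n=8 → 9.
Total orbitals: 4 + 9 + 9 + 9 + 9 + 9 + 9 = 58.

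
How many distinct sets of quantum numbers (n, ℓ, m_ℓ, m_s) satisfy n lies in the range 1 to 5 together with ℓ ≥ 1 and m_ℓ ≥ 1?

40

Treat each shell separately and count matching orbitals:
n=2 → 1; n=3 → 3; n=4 → 6; n=5 → 10.
Orbitals: 1 + 3 + 6 + 10 = 20. Including both spin states (m_s = ±1/2) gives 2 × 20 = 40 states.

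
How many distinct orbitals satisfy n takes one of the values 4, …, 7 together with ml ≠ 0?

104

Per-shell orbital counts meeting the constraint:
n=4 → 12; n=5 → 20; n=6 → 30; n=7 → 42.
Total orbitals: 12 + 20 + 30 + 42 = 104.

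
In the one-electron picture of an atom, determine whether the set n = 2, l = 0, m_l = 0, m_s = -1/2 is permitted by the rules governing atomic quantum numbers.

n = 2 is a positive integer. l = 0 satisfies 0 ≤ l ≤ n−1 = 1. m_l = 0 lies in the range −l … +l (here 0). m_s = -1/2 is one of ±1/2.
All four constraints are satisfied.

Allowed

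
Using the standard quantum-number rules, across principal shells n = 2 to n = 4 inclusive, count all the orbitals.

29

Shell n has n² orbitals: 2²=4 + 3²=9 + 4²=16 = 29 orbitals.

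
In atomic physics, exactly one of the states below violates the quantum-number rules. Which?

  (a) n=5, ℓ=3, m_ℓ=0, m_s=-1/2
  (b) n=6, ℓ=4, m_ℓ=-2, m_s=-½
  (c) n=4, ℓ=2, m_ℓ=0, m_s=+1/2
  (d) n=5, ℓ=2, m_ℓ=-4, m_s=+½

(d)

(d) has |m_ℓ| = 4 > ℓ = 2, violating −ℓ ≤ m_ℓ ≤ ℓ.
The remaining sets (a), (b), (c) satisfy all four rules.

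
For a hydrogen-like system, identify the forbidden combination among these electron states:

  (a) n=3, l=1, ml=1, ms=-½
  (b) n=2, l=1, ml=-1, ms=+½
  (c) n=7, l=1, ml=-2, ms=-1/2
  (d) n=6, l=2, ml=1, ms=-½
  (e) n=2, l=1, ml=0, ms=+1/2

(c)

(c) has |ml| = 2 > l = 1, violating −l ≤ ml ≤ l.
The remaining sets (a), (b), (d), (e) satisfy all four rules.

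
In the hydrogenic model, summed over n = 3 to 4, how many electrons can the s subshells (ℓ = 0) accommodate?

4

An s subshell (ℓ = 0) exists for every n ≥ 1, so shells n = 3, 4 each contribute one — 2 subshells.
Since each s subshell holds 2(2·0+1) = 2 electrons, the total is 2 × 2 = 4.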